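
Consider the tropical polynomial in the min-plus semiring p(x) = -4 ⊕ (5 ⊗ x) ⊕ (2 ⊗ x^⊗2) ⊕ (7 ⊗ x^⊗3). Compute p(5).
p(5) = -4

A tropical monomial a ⊗ x^⊗i evaluates to a + i · x. Evaluating each term at x = 5:
  Term 0 contributes -4 + 0 · 5 = -4
  Term 1 contributes 5 + 1 · 5 = 10
  Term 2 contributes 2 + 2 · 5 = 12
  Term 3 contributes 7 + 3 · 5 = 22
p(5) = ⊕ of these = min[-4, 10, 12, 22] = -4.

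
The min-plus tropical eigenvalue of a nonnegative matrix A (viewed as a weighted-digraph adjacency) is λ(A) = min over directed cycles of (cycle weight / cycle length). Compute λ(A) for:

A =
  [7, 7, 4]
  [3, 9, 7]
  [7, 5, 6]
λ(A) = 4

Enumerate directed cycles and compute their means (weight / length). Sample:
  cycle 0 → 0: weight = 7, length = 1, mean = 7/1 ≈ 7.000
  cycle 1 → 1: weight = 9, length = 1, mean = 9/1 ≈ 9.000
  cycle 2 → 2: weight = 6, length = 1, mean = 6/1 ≈ 6.000
  cycle 0 → 1 → 0: weight = 10, length = 2, mean = 10/2 ≈ 5.000
  cycle 0 → 2 → 0: weight = 11, length = 2, mean = 11/2 ≈ 5.500
  cycle 1 → 0 → 1: weight = 10, length = 2, mean = 10/2 ≈ 5.000
Minimum mean = 4.000, attained e.g. along the cycle 0 → 2 → 1 → 0 with weight 12 and length 3. So λ(A) = 12/3 = 4.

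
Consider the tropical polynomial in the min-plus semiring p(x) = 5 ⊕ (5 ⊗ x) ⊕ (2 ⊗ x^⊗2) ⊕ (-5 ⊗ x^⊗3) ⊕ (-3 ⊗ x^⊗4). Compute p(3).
p(3) = 4

A tropical monomial a ⊗ x^⊗i evaluates to a + i · x. Evaluating each term at x = 3:
  Term 0 contributes 5 + 0 · 3 = 5
  Term 1 contributes 5 + 1 · 3 = 8
  Term 2 contributes 2 + 2 · 3 = 8
  Term 3 contributes -5 + 3 · 3 = 4
  Term 4 contributes -3 + 4 · 3 = 9
p(3) = ⊕ of these = min[5, 8, 8, 4, 9] = 4.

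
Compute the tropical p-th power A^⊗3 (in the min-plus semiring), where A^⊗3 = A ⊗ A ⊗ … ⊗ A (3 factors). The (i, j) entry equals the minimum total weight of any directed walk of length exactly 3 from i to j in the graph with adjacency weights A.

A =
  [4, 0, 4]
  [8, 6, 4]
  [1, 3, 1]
A^⊗3 =
  [5, 5, 5]
  [6, 5, 6]
  [3, 2, 3]

Each entry (A^⊗3)_ij equals the minimum over all length-3 walks i = v_0 → v_1 → … → v_3 = j of Σ_t A[v_t][v_{t+1}]. For example, for (i, j) = (0, 2) we minimise over 9 possible intermediate vertex sequences; the minimum is 5, attained along the walk 0 → 1 → 2 → 2.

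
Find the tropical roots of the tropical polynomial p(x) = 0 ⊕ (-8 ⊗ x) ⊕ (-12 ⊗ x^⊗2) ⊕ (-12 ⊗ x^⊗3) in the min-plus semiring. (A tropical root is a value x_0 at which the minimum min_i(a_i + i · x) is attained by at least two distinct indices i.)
Roots: {0, 4, 8}

Each tropical root is a break point of the lower envelope of the lines y = a_i + i · x (there are 4 lines, with slopes 0, 1, ..., 3). Only the lines that attain the minimum somewhere contribute to roots; other lines are dominated. Here the surviving (envelope) indices are i = 3, i = 2, i = 1, i = 0.
Intersections between consecutive envelope lines give the roots: for adjacent envelope indices i < j the intersection is x = (a_i − a_j) / (j − i). Reading off the sorted break points: {0, 4, 8}.
Verification: at each break x_0, at least two indices attain the minimum of min_i(a_i + i · x_0).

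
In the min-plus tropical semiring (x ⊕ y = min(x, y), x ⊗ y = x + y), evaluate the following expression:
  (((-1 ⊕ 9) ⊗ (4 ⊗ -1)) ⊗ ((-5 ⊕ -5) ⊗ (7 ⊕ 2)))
(((-1 ⊕ 9) ⊗ (4 ⊗ -1)) ⊗ ((-5 ⊕ -5) ⊗ (7 ⊕ 2))) = -1

Expand innermost to outermost. Recall ⊕ takes the minimum of its arguments and ⊗ takes their sum. Working out the expression (((-1 ⊕ 9) ⊗ (4 ⊗ -1)) ⊗ ((-5 ⊕ -5) ⊗ (7 ⊕ 2))) gives -1.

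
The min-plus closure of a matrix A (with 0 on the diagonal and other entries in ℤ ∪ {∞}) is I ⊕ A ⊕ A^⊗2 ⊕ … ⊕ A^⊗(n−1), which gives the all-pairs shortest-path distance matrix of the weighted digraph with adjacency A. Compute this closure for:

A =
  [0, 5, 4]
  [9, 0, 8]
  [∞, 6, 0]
Closure =
  [0, 5, 4]
  [9, 0, 8]
  [15, 6, 0]

This is the Floyd-Warshall all-pairs shortest-path computation. For each intermediate vertex k = 0, 1, …, 2, update dist[i][j] ← min(dist[i][j], dist[i][k] + dist[k][j]). The final matrix gives, for each (i, j), the minimum total weight of any directed path from i to j (possibly empty when i = j).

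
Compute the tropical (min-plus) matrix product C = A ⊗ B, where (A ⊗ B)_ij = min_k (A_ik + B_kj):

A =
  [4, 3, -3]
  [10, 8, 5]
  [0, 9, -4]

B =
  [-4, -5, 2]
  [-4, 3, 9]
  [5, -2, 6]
A ⊗ B =
  [-1, -5, 3]
  [4, 3, 11]
  [-4, -6, 2]

Apply the min-plus product entry-by-entry:
  C[0][0] = min over k of (A[0][0] + B[0][0] = 4 + -4 = 0, A[0][1] + B[1][0] = 3 + -4 = -1, A[0][2] + B[2][0] = -3 + 5 = 2) = -1 (attained at k = 1)
  C[0][1] = min over k of (A[0][0] + B[0][1] = 4 + -5 = -1, A[0][1] + B[1][1] = 3 + 3 = 6, A[0][2] + B[2][1] = -3 + -2 = -5) = -5 (attained at k = 2)
  C[0][2] = min over k of (A[0][0] + B[0][2] = 4 + 2 = 6, A[0][1] + B[1][2] = 3 + 9 = 12, A[0][2] + B[2][2] = -3 + 6 = 3) = 3 (attained at k = 2)
  C[1][0] = min over k of (A[1][0] + B[0][0] = 10 + -4 = 6, A[1][1] + B[1][0] = 8 + -4 = 4, A[1][2] + B[2][0] = 5 + 5 = 10) = 4 (attained at k = 1)
  C[1][1] = min over k of (A[1][0] + B[0][1] = 10 + -5 = 5, A[1][1] + B[1][1] = 8 + 3 = 11, A[1][2] + B[2][1] = 5 + -2 = 3) = 3 (attained at k = 2)
  C[1][2] = min over k of (A[1][0] + B[0][2] = 10 + 2 = 12, A[1][1] + B[1][2] = 8 + 9 = 17, A[1][2] + B[2][2] = 5 + 6 = 11) = 11 (attained at k = 2)
  C[2][0] = min over k of (A[2][0] + B[0][0] = 0 + -4 = -4, A[2][1] + B[1][0] = 9 + -4 = 5, A[2][2] + B[2][0] = -4 + 5 = 1) = -4 (attained at k = 0)
  C[2][1] = min over k of (A[2][0] + B[0][1] = 0 + -5 = -5, A[2][1] + B[1][1] = 9 + 3 = 12, A[2][2] + B[2][1] = -4 + -2 = -6) = -6 (attained at k = 2)
  C[2][2] = min over k of (A[2][0] + B[0][2] = 0 + 2 = 2, A[2][1] + B[1][2] = 9 + 9 = 18, A[2][2] + B[2][2] = -4 + 6 = 2) = 2 (attained at k = 0)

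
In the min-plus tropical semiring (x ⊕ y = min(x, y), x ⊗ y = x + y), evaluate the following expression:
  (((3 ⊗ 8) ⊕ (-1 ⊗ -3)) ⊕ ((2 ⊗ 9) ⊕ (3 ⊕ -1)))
(((3 ⊗ 8) ⊕ (-1 ⊗ -3)) ⊕ ((2 ⊗ 9) ⊕ (3 ⊕ -1))) = -4

Expand innermost to outermost. Recall ⊕ takes the minimum of its arguments and ⊗ takes their sum. Working out the expression (((3 ⊗ 8) ⊕ (-1 ⊗ -3)) ⊕ ((2 ⊗ 9) ⊕ (3 ⊕ -1))) gives -4.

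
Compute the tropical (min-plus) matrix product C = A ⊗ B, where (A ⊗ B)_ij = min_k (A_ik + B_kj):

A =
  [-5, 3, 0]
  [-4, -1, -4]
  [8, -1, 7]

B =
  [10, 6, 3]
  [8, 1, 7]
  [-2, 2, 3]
A ⊗ B =
  [-2, 1, -2]
  [-6, -2, -1]
  [5, 0, 6]

Apply the min-plus product entry-by-entry:
  C[0][0] = min over k of (A[0][0] + B[0][0] = -5 + 10 = 5, A[0][1] + B[1][0] = 3 + 8 = 11, A[0][2] + B[2][0] = 0 + -2 = -2) = -2 (attained at k = 2)
  C[0][1] = min over k of (A[0][0] + B[0][1] = -5 + 6 = 1, A[0][1] + B[1][1] = 3 + 1 = 4, A[0][2] + B[2][1] = 0 + 2 = 2) = 1 (attained at k = 0)
  C[0][2] = min over k of (A[0][0] + B[0][2] = -5 + 3 = -2, A[0][1] + B[1][2] = 3 + 7 = 10, A[0][2] + B[2][2] = 0 + 3 = 3) = -2 (attained at k = 0)
  C[1][0] = min over k of (A[1][0] + B[0][0] = -4 + 10 = 6, A[1][1] + B[1][0] = -1 + 8 = 7, A[1][2] + B[2][0] = -4 + -2 = -6) = -6 (attained at k = 2)
  C[1][1] = min over k of (A[1][0] + B[0][1] = -4 + 6 = 2, A[1][1] + B[1][1] = -1 + 1 = 0, A[1][2] + B[2][1] = -4 + 2 = -2) = -2 (attained at k = 2)
  C[1][2] = min over k of (A[1][0] + B[0][2] = -4 + 3 = -1, A[1][1] + B[1][2] = -1 + 7 = 6, A[1][2] + B[2][2] = -4 + 3 = -1) = -1 (attained at k = 0)
  C[2][0] = min over k of (A[2][0] + B[0][0] = 8 + 10 = 18, A[2][1] + B[1][0] = -1 + 8 = 7, A[2][2] + B[2][0] = 7 + -2 = 5) = 5 (attained at k = 2)
  C[2][1] = min over k of (A[2][0] + B[0][1] = 8 + 6 = 14, A[2][1] + B[1][1] = -1 + 1 = 0, A[2][2] + B[2][1] = 7 + 2 = 9) = 0 (attained at k = 1)
  C[2][2] = min over k of (A[2][0] + B[0][2] = 8 + 3 = 11, A[2][1] + B[1][2] = -1 + 7 = 6, A[2][2] + B[2][2] = 7 + 3 = 10) = 6 (attained at k = 1)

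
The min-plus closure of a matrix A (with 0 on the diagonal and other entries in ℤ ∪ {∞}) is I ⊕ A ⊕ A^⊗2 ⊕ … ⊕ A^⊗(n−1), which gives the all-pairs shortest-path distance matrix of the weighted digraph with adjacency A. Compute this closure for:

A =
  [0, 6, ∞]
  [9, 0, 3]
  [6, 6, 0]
Closure =
  [0, 6, 9]
  [9, 0, 3]
  [6, 6, 0]

This is the Floyd-Warshall all-pairs shortest-path computation. For each intermediate vertex k = 0, 1, …, 2, update dist[i][j] ← min(dist[i][j], dist[i][k] + dist[k][j]). The final matrix gives, for each (i, j), the minimum total weight of any directed path from i to j (possibly empty when i = j).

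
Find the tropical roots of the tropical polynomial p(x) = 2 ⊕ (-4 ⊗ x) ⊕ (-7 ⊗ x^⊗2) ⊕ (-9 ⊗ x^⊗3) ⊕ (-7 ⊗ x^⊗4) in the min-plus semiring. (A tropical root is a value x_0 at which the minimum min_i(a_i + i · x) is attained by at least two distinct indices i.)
Roots: {-2, 2, 3, 6}

Each tropical root is a break point of the lower envelope of the lines y = a_i + i · x (there are 5 lines, with slopes 0, 1, ..., 4). Only the lines that attain the minimum somewhere contribute to roots; other lines are dominated. Here the surviving (envelope) indices are i = 4, i = 3, i = 2, i = 1, i = 0.
Intersections between consecutive envelope lines give the roots: for adjacent envelope indices i < j the intersection is x = (a_i − a_j) / (j − i). Reading off the sorted break points: {-2, 2, 3, 6}.
Verification: at each break x_0, at least two indices attain the minimum of min_i(a_i + i · x_0).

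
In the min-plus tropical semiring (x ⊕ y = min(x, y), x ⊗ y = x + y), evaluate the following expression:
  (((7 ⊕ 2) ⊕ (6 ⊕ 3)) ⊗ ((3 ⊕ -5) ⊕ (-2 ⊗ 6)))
(((7 ⊕ 2) ⊕ (6 ⊕ 3)) ⊗ ((3 ⊕ -5) ⊕ (-2 ⊗ 6))) = -3

Expand innermost to outermost. Recall ⊕ takes the minimum of its arguments and ⊗ takes their sum. Working out the expression (((7 ⊕ 2) ⊕ (6 ⊕ 3)) ⊗ ((3 ⊕ -5) ⊕ (-2 ⊗ 6))) gives -3.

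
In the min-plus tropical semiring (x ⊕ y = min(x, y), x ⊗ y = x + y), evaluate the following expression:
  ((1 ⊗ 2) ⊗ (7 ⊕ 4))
((1 ⊗ 2) ⊗ (7 ⊕ 4)) = 7

Expand innermost to outermost. Recall ⊕ takes the minimum of its arguments and ⊗ takes their sum. Working out the expression ((1 ⊗ 2) ⊗ (7 ⊕ 4)) gives 7.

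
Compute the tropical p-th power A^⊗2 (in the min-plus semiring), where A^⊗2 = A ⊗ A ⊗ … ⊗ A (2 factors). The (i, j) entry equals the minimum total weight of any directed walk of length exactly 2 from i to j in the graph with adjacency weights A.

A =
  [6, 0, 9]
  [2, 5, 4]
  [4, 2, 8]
A^⊗2 =
  [2, 5, 4]
  [7, 2, 9]
  [4, 4, 6]

Each entry (A^⊗2)_ij equals the minimum over all length-2 walks i = v_0 → v_1 → … → v_2 = j of Σ_t A[v_t][v_{t+1}]. For example, for (i, j) = (0, 2) we minimise over 3 possible intermediate vertex sequences; the minimum is 4, attained along the walk 0 → 1 → 2.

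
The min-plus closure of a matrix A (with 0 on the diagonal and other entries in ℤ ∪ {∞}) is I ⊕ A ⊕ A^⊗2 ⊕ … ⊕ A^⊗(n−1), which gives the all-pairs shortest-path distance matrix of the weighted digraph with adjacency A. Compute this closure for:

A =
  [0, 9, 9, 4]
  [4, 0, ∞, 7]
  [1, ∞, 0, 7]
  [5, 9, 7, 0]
Closure =
  [0, 9, 9, 4]
  [4, 0, 13, 7]
  [1, 10, 0, 5]
  [5, 9, 7, 0]

This is the Floyd-Warshall all-pairs shortest-path computation. For each intermediate vertex k = 0, 1, …, 3, update dist[i][j] ← min(dist[i][j], dist[i][k] + dist[k][j]). The final matrix gives, for each (i, j), the minimum total weight of any directed path from i to j (possibly empty when i = j).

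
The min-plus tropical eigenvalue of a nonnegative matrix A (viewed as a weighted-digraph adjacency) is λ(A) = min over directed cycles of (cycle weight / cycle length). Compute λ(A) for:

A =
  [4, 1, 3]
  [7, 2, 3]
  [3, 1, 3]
λ(A) = 2

Enumerate directed cycles and compute their means (weight / length). Sample:
  cycle 0 → 0: weight = 4, length = 1, mean = 4/1 ≈ 4.000
  cycle 1 → 1: weight = 2, length = 1, mean = 2/1 ≈ 2.000
  cycle 2 → 2: weight = 3, length = 1, mean = 3/1 ≈ 3.000
  cycle 0 → 1 → 0: weight = 8, length = 2, mean = 8/2 ≈ 4.000
  cycle 0 → 2 → 0: weight = 6, length = 2, mean = 6/2 ≈ 3.000
  cycle 1 → 0 → 1: weight = 8, length = 2, mean = 8/2 ≈ 4.000
Minimum mean = 2.000, attained e.g. along the cycle 1 → 1 with weight 2 and length 1. So λ(A) = 2/1 = 2.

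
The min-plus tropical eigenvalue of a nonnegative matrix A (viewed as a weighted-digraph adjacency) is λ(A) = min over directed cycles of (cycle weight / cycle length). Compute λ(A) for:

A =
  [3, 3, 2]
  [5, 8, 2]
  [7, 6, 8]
λ(A) = 3

Enumerate directed cycles and compute their means (weight / length). Sample:
  cycle 0 → 0: weight = 3, length = 1, mean = 3/1 ≈ 3.000
  cycle 1 → 1: weight = 8, length = 1, mean = 8/1 ≈ 8.000
  cycle 2 → 2: weight = 8, length = 1, mean = 8/1 ≈ 8.000
  cycle 0 → 1 → 0: weight = 8, length = 2, mean = 8/2 ≈ 4.000
  cycle 0 → 2 → 0: weight = 9, length = 2, mean = 9/2 ≈ 4.500
  cycle 1 → 0 → 1: weight = 8, length = 2, mean = 8/2 ≈ 4.000
Minimum mean = 3.000, attained e.g. along the cycle 0 → 0 with weight 3 and length 1. So λ(A) = 3/1 = 3.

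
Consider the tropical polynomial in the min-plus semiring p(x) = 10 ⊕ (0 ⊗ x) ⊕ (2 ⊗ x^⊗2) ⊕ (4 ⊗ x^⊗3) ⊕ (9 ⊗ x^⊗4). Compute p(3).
p(3) = 3

A tropical monomial a ⊗ x^⊗i evaluates to a + i · x. Evaluating each term at x = 3:
  Term 0 contributes 10 + 0 · 3 = 10
  Term 1 contributes 0 + 1 · 3 = 3
  Term 2 contributes 2 + 2 · 3 = 8
  Term 3 contributes 4 + 3 · 3 = 13
  Term 4 contributes 9 + 4 · 3 = 21
p(3) = ⊕ of these = min[10, 3, 8, 13, 21] = 3.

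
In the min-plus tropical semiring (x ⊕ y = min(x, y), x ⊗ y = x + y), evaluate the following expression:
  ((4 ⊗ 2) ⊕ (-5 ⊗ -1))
((4 ⊗ 2) ⊕ (-5 ⊗ -1)) = -6

Expand innermost to outermost. Recall ⊕ takes the minimum of its arguments and ⊗ takes their sum. Working out the expression ((4 ⊗ 2) ⊕ (-5 ⊗ -1)) gives -6.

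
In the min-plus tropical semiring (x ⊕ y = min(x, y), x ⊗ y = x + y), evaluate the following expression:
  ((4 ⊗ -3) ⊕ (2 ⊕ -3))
((4 ⊗ -3) ⊕ (2 ⊕ -3)) = -3

Expand innermost to outermost. Recall ⊕ takes the minimum of its arguments and ⊗ takes their sum. Working out the expression ((4 ⊗ -3) ⊕ (2 ⊕ -3)) gives -3.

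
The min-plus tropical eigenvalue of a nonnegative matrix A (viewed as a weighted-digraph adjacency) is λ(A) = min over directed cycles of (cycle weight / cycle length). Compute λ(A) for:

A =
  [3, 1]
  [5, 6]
λ(A) = 3

Enumerate directed cycles and compute their means (weight / length). Sample:
  cycle 0 → 0: weight = 3, length = 1, mean = 3/1 ≈ 3.000
  cycle 1 → 1: weight = 6, length = 1, mean = 6/1 ≈ 6.000
  cycle 0 → 1 → 0: weight = 6, length = 2, mean = 6/2 ≈ 3.000
  cycle 1 → 0 → 1: weight = 6, length = 2, mean = 6/2 ≈ 3.000
Minimum mean = 3.000, attained e.g. along the cycle 0 → 0 with weight 3 and length 1. So λ(A) = 3/1 = 3.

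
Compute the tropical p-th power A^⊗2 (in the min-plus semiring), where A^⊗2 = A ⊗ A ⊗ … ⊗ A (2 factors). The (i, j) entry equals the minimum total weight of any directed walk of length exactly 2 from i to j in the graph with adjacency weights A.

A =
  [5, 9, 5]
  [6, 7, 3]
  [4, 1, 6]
A^⊗2 =
  [9, 6, 10]
  [7, 4, 9]
  [7, 7, 4]

Each entry (A^⊗2)_ij equals the minimum over all length-2 walks i = v_0 → v_1 → … → v_2 = j of Σ_t A[v_t][v_{t+1}]. For example, for (i, j) = (0, 2) we minimise over 3 possible intermediate vertex sequences; the minimum is 10, attained along the walk 0 → 0 → 2.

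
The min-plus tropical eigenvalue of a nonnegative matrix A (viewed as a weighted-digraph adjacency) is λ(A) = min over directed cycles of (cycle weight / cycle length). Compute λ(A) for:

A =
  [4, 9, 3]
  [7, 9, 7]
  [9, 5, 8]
λ(A) = 4

Enumerate directed cycles and compute their means (weight / length). Sample:
  cycle 0 → 0: weight = 4, length = 1, mean = 4/1 ≈ 4.000
  cycle 1 → 1: weight = 9, length = 1, mean = 9/1 ≈ 9.000
  cycle 2 → 2: weight = 8, length = 1, mean = 8/1 ≈ 8.000
  cycle 0 → 1 → 0: weight = 16, length = 2, mean = 16/2 ≈ 8.000
  cycle 0 → 2 → 0: weight = 12, length = 2, mean = 12/2 ≈ 6.000
  cycle 1 → 0 → 1: weight = 16, length = 2, mean = 16/2 ≈ 8.000
Minimum mean = 4.000, attained e.g. along the cycle 0 → 0 with weight 4 and length 1. So λ(A) = 4/1 = 4.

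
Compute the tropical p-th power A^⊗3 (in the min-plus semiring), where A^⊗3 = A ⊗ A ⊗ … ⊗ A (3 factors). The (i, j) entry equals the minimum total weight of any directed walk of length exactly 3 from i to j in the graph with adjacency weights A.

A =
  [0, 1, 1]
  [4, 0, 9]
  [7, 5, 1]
A^⊗3 =
  [0, 1, 1]
  [4, 0, 5]
  [7, 5, 3]

Each entry (A^⊗3)_ij equals the minimum over all length-3 walks i = v_0 → v_1 → … → v_3 = j of Σ_t A[v_t][v_{t+1}]. For example, for (i, j) = (0, 2) we minimise over 9 possible intermediate vertex sequences; the minimum is 1, attained along the walk 0 → 0 → 0 → 2.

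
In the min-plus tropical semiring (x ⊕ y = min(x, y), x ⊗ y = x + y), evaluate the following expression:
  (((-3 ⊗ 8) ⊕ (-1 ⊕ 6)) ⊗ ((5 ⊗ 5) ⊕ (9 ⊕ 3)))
(((-3 ⊗ 8) ⊕ (-1 ⊕ 6)) ⊗ ((5 ⊗ 5) ⊕ (9 ⊕ 3))) = 2

Expand innermost to outermost. Recall ⊕ takes the minimum of its arguments and ⊗ takes their sum. Working out the expression (((-3 ⊗ 8) ⊕ (-1 ⊕ 6)) ⊗ ((5 ⊗ 5) ⊕ (9 ⊕ 3))) gives 2.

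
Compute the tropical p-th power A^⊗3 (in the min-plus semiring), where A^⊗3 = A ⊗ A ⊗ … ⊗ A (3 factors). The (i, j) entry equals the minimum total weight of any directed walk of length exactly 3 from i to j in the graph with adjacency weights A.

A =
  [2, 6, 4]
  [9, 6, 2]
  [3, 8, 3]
A^⊗3 =
  [6, 10, 8]
  [7, 11, 8]
  [7, 11, 9]

Each entry (A^⊗3)_ij equals the minimum over all length-3 walks i = v_0 → v_1 → … → v_3 = j of Σ_t A[v_t][v_{t+1}]. For example, for (i, j) = (0, 2) we minimise over 9 possible intermediate vertex sequences; the minimum is 8, attained along the walk 0 → 0 → 0 → 2.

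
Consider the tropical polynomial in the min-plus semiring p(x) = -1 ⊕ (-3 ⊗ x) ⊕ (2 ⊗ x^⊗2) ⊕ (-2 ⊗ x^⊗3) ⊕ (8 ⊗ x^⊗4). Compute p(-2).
p(-2) = -8

A tropical monomial a ⊗ x^⊗i evaluates to a + i · x. Evaluating each term at x = -2:
  Term 0 contributes -1 + 0 · -2 = -1
  Term 1 contributes -3 + 1 · -2 = -5
  Term 2 contributes 2 + 2 · -2 = -2
  Term 3 contributes -2 + 3 · -2 = -8
  Term 4 contributes 8 + 4 · -2 = 0
p(-2) = ⊕ of these = min[-1, -5, -2, -8, 0] = -8.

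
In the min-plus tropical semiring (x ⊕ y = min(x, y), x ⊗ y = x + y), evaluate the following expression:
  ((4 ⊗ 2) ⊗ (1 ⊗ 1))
((4 ⊗ 2) ⊗ (1 ⊗ 1)) = 8

Expand innermost to outermost. Recall ⊕ takes the minimum of its arguments and ⊗ takes their sum. Working out the expression ((4 ⊗ 2) ⊗ (1 ⊗ 1)) gives 8.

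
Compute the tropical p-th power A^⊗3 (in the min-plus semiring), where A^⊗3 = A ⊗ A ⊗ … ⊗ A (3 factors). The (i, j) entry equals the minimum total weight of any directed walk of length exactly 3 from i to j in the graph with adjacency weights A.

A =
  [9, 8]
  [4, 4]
A^⊗3 =
  [16, 16]
  [12, 12]

Each entry (A^⊗3)_ij equals the minimum over all length-3 walks i = v_0 → v_1 → … → v_3 = j of Σ_t A[v_t][v_{t+1}]. For example, for (i, j) = (0, 1) we minimise over 4 possible intermediate vertex sequences; the minimum is 16, attained along the walk 0 → 1 → 1 → 1.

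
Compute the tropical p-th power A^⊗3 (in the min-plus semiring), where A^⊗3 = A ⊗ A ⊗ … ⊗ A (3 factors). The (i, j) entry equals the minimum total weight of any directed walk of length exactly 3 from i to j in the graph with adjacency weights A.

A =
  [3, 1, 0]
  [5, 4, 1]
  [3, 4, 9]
A^⊗3 =
  [5, 4, 3]
  [7, 5, 4]
  [6, 7, 5]

Each entry (A^⊗3)_ij equals the minimum over all length-3 walks i = v_0 → v_1 → … → v_3 = j of Σ_t A[v_t][v_{t+1}]. For example, for (i, j) = (0, 2) we minimise over 9 possible intermediate vertex sequences; the minimum is 3, attained along the walk 0 → 2 → 0 → 2.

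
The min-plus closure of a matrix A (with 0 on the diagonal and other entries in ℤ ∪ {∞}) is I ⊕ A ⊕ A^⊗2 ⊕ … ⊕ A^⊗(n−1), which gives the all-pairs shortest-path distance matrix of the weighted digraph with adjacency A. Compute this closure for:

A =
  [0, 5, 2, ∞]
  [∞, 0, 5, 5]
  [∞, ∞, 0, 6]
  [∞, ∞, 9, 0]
Closure =
  [0, 5, 2, 8]
  [∞, 0, 5, 5]
  [∞, ∞, 0, 6]
  [∞, ∞, 9, 0]

This is the Floyd-Warshall all-pairs shortest-path computation. For each intermediate vertex k = 0, 1, …, 3, update dist[i][j] ← min(dist[i][j], dist[i][k] + dist[k][j]). The final matrix gives, for each (i, j), the minimum total weight of any directed path from i to j (possibly empty when i = j).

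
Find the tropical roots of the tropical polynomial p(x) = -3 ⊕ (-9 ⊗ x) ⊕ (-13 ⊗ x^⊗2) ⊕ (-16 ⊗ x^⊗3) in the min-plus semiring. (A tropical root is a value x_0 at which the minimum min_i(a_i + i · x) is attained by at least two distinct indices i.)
Roots: {3, 4, 6}

Each tropical root is a break point of the lower envelope of the lines y = a_i + i · x (there are 4 lines, with slopes 0, 1, ..., 3). Only the lines that attain the minimum somewhere contribute to roots; other lines are dominated. Here the surviving (envelope) indices are i = 3, i = 2, i = 1, i = 0.
Intersections between consecutive envelope lines give the roots: for adjacent envelope indices i < j the intersection is x = (a_i − a_j) / (j − i). Reading off the sorted break points: {3, 4, 6}.
Verification: at each break x_0, at least two indices attain the minimum of min_i(a_i + i · x_0).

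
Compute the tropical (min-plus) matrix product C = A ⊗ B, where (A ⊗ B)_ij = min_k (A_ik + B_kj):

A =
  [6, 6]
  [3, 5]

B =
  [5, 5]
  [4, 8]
A ⊗ B =
  [10, 11]
  [8, 8]

Apply the min-plus product entry-by-entry:
  C[0][0] = min over k of (A[0][0] + B[0][0] = 6 + 5 = 11, A[0][1] + B[1][0] = 6 + 4 = 10) = 10 (attained at k = 1)
  C[0][1] = min over k of (A[0][0] + B[0][1] = 6 + 5 = 11, A[0][1] + B[1][1] = 6 + 8 = 14) = 11 (attained at k = 0)
  C[1][0] = min over k of (A[1][0] + B[0][0] = 3 + 5 = 8, A[1][1] + B[1][0] = 5 + 4 = 9) = 8 (attained at k = 0)
  C[1][1] = min over k of (A[1][0] + B[0][1] = 3 + 5 = 8, A[1][1] + B[1][1] = 5 + 8 = 13) = 8 (attained at k = 0)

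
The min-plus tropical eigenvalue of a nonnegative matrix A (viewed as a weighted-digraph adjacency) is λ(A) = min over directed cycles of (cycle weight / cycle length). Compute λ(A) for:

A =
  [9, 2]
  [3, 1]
λ(A) = 1

Enumerate directed cycles and compute their means (weight / length). Sample:
  cycle 0 → 0: weight = 9, length = 1, mean = 9/1 ≈ 9.000
  cycle 1 → 1: weight = 1, length = 1, mean = 1/1 ≈ 1.000
  cycle 0 → 1 → 0: weight = 5, length = 2, mean = 5/2 ≈ 2.500
  cycle 1 → 0 → 1: weight = 5, length = 2, mean = 5/2 ≈ 2.500
Minimum mean = 1.000, attained e.g. along the cycle 1 → 1 with weight 1 and length 1. So λ(A) = 1/1 = 1.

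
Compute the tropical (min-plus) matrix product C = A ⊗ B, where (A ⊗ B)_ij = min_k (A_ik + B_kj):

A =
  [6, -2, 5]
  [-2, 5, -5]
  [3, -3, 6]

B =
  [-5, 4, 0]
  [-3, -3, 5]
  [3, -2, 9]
A ⊗ B =
  [-5, -5, 3]
  [-7, -7, -2]
  [-6, -6, 2]

Apply the min-plus product entry-by-entry:
  C[0][0] = min over k of (A[0][0] + B[0][0] = 6 + -5 = 1, A[0][1] + B[1][0] = -2 + -3 = -5, A[0][2] + B[2][0] = 5 + 3 = 8) = -5 (attained at k = 1)
  C[0][1] = min over k of (A[0][0] + B[0][1] = 6 + 4 = 10, A[0][1] + B[1][1] = -2 + -3 = -5, A[0][2] + B[2][1] = 5 + -2 = 3) = -5 (attained at k = 1)
  C[0][2] = min over k of (A[0][0] + B[0][2] = 6 + 0 = 6, A[0][1] + B[1][2] = -2 + 5 = 3, A[0][2] + B[2][2] = 5 + 9 = 14) = 3 (attained at k = 1)
  C[1][0] = min over k of (A[1][0] + B[0][0] = -2 + -5 = -7, A[1][1] + B[1][0] = 5 + -3 = 2, A[1][2] + B[2][0] = -5 + 3 = -2) = -7 (attained at k = 0)
  C[1][1] = min over k of (A[1][0] + B[0][1] = -2 + 4 = 2, A[1][1] + B[1][1] = 5 + -3 = 2, A[1][2] + B[2][1] = -5 + -2 = -7) = -7 (attained at k = 2)
  C[1][2] = min over k of (A[1][0] + B[0][2] = -2 + 0 = -2, A[1][1] + B[1][2] = 5 + 5 = 10, A[1][2] + B[2][2] = -5 + 9 = 4) = -2 (attained at k = 0)
  C[2][0] = min over k of (A[2][0] + B[0][0] = 3 + -5 = -2, A[2][1] + B[1][0] = -3 + -3 = -6, A[2][2] + B[2][0] = 6 + 3 = 9) = -6 (attained at k = 1)
  C[2][1] = min over k of (A[2][0] + B[0][1] = 3 + 4 = 7, A[2][1] + B[1][1] = -3 + -3 = -6, A[2][2] + B[2][1] = 6 + -2 = 4) = -6 (attained at k = 1)
  C[2][2] = min over k of (A[2][0] + B[0][2] = 3 + 0 = 3, A[2][1] + B[1][2] = -3 + 5 = 2, A[2][2] + B[2][2] = 6 + 9 = 15) = 2 (attained at k = 1)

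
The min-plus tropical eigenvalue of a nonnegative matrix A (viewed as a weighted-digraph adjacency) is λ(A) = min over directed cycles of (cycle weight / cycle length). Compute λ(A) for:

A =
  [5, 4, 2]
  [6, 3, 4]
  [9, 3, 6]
λ(A) = 3

Enumerate directed cycles and compute their means (weight / length). Sample:
  cycle 0 → 0: weight = 5, length = 1, mean = 5/1 ≈ 5.000
  cycle 1 → 1: weight = 3, length = 1, mean = 3/1 ≈ 3.000
  cycle 2 → 2: weight = 6, length = 1, mean = 6/1 ≈ 6.000
  cycle 0 → 1 → 0: weight = 10, length = 2, mean = 10/2 ≈ 5.000
  cycle 0 → 2 → 0: weight = 11, length = 2, mean = 11/2 ≈ 5.500
  cycle 1 → 0 → 1: weight = 10, length = 2, mean = 10/2 ≈ 5.000
Minimum mean = 3.000, attained e.g. along the cycle 1 → 1 with weight 3 and length 1. So λ(A) = 3/1 = 3.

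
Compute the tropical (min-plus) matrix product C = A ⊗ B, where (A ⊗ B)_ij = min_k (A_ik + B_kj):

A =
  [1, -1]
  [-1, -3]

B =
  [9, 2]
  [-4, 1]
A ⊗ B =
  [-5, 0]
  [-7, -2]

Apply the min-plus product entry-by-entry:
  C[0][0] = min over k of (A[0][0] + B[0][0] = 1 + 9 = 10, A[0][1] + B[1][0] = -1 + -4 = -5) = -5 (attained at k = 1)
  C[0][1] = min over k of (A[0][0] + B[0][1] = 1 + 2 = 3, A[0][1] + B[1][1] = -1 + 1 = 0) = 0 (attained at k = 1)
  C[1][0] = min over k of (A[1][0] + B[0][0] = -1 + 9 = 8, A[1][1] + B[1][0] = -3 + -4 = -7) = -7 (attained at k = 1)
  C[1][1] = min over k of (A[1][0] + B[0][1] = -1 + 2 = 1, A[1][1] + B[1][1] = -3 + 1 = -2) = -2 (attained at k = 1)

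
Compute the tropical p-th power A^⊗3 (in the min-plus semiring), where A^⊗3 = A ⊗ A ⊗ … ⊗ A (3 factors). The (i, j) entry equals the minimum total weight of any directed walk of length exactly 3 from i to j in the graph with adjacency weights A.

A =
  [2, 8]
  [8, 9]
A^⊗3 =
  [6, 12]
  [12, 18]

Each entry (A^⊗3)_ij equals the minimum over all length-3 walks i = v_0 → v_1 → … → v_3 = j of Σ_t A[v_t][v_{t+1}]. For example, for (i, j) = (0, 1) we minimise over 4 possible intermediate vertex sequences; the minimum is 12, attained along the walk 0 → 0 → 0 → 1.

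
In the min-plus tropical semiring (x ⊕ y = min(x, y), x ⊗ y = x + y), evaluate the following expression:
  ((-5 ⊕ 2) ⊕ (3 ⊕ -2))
((-5 ⊕ 2) ⊕ (3 ⊕ -2)) = -5

Expand innermost to outermost. Recall ⊕ takes the minimum of its arguments and ⊗ takes their sum. Working out the expression ((-5 ⊕ 2) ⊕ (3 ⊕ -2)) gives -5.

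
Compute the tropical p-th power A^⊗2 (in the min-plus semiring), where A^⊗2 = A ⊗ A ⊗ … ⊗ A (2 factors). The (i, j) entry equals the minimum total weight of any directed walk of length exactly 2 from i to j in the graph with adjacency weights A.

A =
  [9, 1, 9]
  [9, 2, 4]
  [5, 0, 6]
A^⊗2 =
  [10, 3, 5]
  [9, 4, 6]
  [9, 2, 4]

Each entry (A^⊗2)_ij equals the minimum over all length-2 walks i = v_0 → v_1 → … → v_2 = j of Σ_t A[v_t][v_{t+1}]. For example, for (i, j) = (0, 2) we minimise over 3 possible intermediate vertex sequences; the minimum is 5, attained along the walk 0 → 1 → 2.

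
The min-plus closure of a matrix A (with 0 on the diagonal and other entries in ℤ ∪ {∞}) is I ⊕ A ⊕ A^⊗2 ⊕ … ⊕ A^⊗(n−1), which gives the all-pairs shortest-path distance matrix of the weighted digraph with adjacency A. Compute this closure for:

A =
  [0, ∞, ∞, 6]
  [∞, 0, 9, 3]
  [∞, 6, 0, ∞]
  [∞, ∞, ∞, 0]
Closure =
  [0, ∞, ∞, 6]
  [∞, 0, 9, 3]
  [∞, 6, 0, 9]
  [∞, ∞, ∞, 0]

This is the Floyd-Warshall all-pairs shortest-path computation. For each intermediate vertex k = 0, 1, …, 3, update dist[i][j] ← min(dist[i][j], dist[i][k] + dist[k][j]). The final matrix gives, for each (i, j), the minimum total weight of any directed path from i to j (possibly empty when i = j).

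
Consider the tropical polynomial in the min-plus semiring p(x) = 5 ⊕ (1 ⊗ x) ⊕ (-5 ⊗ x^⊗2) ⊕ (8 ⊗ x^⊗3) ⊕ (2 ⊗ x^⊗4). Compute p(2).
p(2) = -1

A tropical monomial a ⊗ x^⊗i evaluates to a + i · x. Evaluating each term at x = 2:
  Term 0 contributes 5 + 0 · 2 = 5
  Term 1 contributes 1 + 1 · 2 = 3
  Term 2 contributes -5 + 2 · 2 = -1
  Term 3 contributes 8 + 3 · 2 = 14
  Term 4 contributes 2 + 4 · 2 = 10
p(2) = ⊕ of these = min[5, 3, -1, 14, 10] = -1.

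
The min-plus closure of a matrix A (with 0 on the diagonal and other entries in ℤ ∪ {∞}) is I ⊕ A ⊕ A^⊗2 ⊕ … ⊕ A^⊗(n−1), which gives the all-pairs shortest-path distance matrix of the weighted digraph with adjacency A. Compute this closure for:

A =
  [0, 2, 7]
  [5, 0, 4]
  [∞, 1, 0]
Closure =
  [0, 2, 6]
  [5, 0, 4]
  [6, 1, 0]

This is the Floyd-Warshall all-pairs shortest-path computation. For each intermediate vertex k = 0, 1, …, 2, update dist[i][j] ← min(dist[i][j], dist[i][k] + dist[k][j]). The final matrix gives, for each (i, j), the minimum total weight of any directed path from i to j (possibly empty when i = j).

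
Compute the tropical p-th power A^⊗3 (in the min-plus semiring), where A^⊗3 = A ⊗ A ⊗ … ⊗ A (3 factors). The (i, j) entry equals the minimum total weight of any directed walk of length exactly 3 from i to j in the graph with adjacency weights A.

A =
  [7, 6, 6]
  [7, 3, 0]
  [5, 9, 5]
A^⊗3 =
  [11, 12, 9]
  [8, 9, 6]
  [14, 14, 11]

Each entry (A^⊗3)_ij equals the minimum over all length-3 walks i = v_0 → v_1 → … → v_3 = j of Σ_t A[v_t][v_{t+1}]. For example, for (i, j) = (0, 2) we minimise over 9 possible intermediate vertex sequences; the minimum is 9, attained along the walk 0 → 1 → 1 → 2.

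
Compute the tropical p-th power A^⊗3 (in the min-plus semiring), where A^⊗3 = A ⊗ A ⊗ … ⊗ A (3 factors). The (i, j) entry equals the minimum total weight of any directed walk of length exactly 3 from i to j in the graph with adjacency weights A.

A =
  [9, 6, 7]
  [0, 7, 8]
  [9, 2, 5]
A^⊗3 =
  [9, 12, 13]
  [6, 9, 12]
  [7, 8, 9]

Each entry (A^⊗3)_ij equals the minimum over all length-3 walks i = v_0 → v_1 → … → v_3 = j of Σ_t A[v_t][v_{t+1}]. For example, for (i, j) = (0, 2) we minimise over 9 possible intermediate vertex sequences; the minimum is 13, attained along the walk 0 → 1 → 0 → 2.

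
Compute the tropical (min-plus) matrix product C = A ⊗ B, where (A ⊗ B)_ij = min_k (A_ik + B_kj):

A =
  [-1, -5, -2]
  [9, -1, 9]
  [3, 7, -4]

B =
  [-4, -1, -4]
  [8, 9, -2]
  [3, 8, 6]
A ⊗ B =
  [-5, -2, -7]
  [5, 8, -3]
  [-1, 2, -1]

Apply the min-plus product entry-by-entry:
  C[0][0] = min over k of (A[0][0] + B[0][0] = -1 + -4 = -5, A[0][1] + B[1][0] = -5 + 8 = 3, A[0][2] + B[2][0] = -2 + 3 = 1) = -5 (attained at k = 0)
  C[0][1] = min over k of (A[0][0] + B[0][1] = -1 + -1 = -2, A[0][1] + B[1][1] = -5 + 9 = 4, A[0][2] + B[2][1] = -2 + 8 = 6) = -2 (attained at k = 0)
  C[0][2] = min over k of (A[0][0] + B[0][2] = -1 + -4 = -5, A[0][1] + B[1][2] = -5 + -2 = -7, A[0][2] + B[2][2] = -2 + 6 = 4) = -7 (attained at k = 1)
  C[1][0] = min over k of (A[1][0] + B[0][0] = 9 + -4 = 5, A[1][1] + B[1][0] = -1 + 8 = 7, A[1][2] + B[2][0] = 9 + 3 = 12) = 5 (attained at k = 0)
  C[1][1] = min over k of (A[1][0] + B[0][1] = 9 + -1 = 8, A[1][1] + B[1][1] = -1 + 9 = 8, A[1][2] + B[2][1] = 9 + 8 = 17) = 8 (attained at k = 0)
  C[1][2] = min over k of (A[1][0] + B[0][2] = 9 + -4 = 5, A[1][1] + B[1][2] = -1 + -2 = -3, A[1][2] + B[2][2] = 9 + 6 = 15) = -3 (attained at k = 1)
  C[2][0] = min over k of (A[2][0] + B[0][0] = 3 + -4 = -1, A[2][1] + B[1][0] = 7 + 8 = 15, A[2][2] + B[2][0] = -4 + 3 = -1) = -1 (attained at k = 0)
  C[2][1] = min over k of (A[2][0] + B[0][1] = 3 + -1 = 2, A[2][1] + B[1][1] = 7 + 9 = 16, A[2][2] + B[2][1] = -4 + 8 = 4) = 2 (attained at k = 0)
  C[2][2] = min over k of (A[2][0] + B[0][2] = 3 + -4 = -1, A[2][1] + B[1][2] = 7 + -2 = 5, A[2][2] + B[2][2] = -4 + 6 = 2) = -1 (attained at k = 0)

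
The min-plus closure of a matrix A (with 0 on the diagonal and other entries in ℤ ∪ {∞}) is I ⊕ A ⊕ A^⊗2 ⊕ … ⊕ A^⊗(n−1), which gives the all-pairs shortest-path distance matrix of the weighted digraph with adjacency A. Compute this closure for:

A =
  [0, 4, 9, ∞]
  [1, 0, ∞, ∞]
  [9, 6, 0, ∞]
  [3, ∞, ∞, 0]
Closure =
  [0, 4, 9, ∞]
  [1, 0, 10, ∞]
  [7, 6, 0, ∞]
  [3, 7, 12, 0]

This is the Floyd-Warshall all-pairs shortest-path computation. For each intermediate vertex k = 0, 1, …, 3, update dist[i][j] ← min(dist[i][j], dist[i][k] + dist[k][j]). The final matrix gives, for each (i, j), the minimum total weight of any directed path from i to j (possibly empty when i = j).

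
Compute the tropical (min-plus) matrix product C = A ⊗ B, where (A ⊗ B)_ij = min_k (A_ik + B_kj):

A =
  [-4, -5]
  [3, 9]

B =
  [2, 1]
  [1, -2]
A ⊗ B =
  [-4, -7]
  [5, 4]

Apply the min-plus product entry-by-entry:
  C[0][0] = min over k of (A[0][0] + B[0][0] = -4 + 2 = -2, A[0][1] + B[1][0] = -5 + 1 = -4) = -4 (attained at k = 1)
  C[0][1] = min over k of (A[0][0] + B[0][1] = -4 + 1 = -3, A[0][1] + B[1][1] = -5 + -2 = -7) = -7 (attained at k = 1)
  C[1][0] = min over k of (A[1][0] + B[0][0] = 3 + 2 = 5, A[1][1] + B[1][0] = 9 + 1 = 10) = 5 (attained at k = 0)
  C[1][1] = min over k of (A[1][0] + B[0][1] = 3 + 1 = 4, A[1][1] + B[1][1] = 9 + -2 = 7) = 4 (attained at k = 0)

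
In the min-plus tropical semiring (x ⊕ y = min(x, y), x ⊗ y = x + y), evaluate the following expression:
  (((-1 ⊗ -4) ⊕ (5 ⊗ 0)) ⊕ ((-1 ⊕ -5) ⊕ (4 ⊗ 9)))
(((-1 ⊗ -4) ⊕ (5 ⊗ 0)) ⊕ ((-1 ⊕ -5) ⊕ (4 ⊗ 9))) = -5

Expand innermost to outermost. Recall ⊕ takes the minimum of its arguments and ⊗ takes their sum. Working out the expression (((-1 ⊗ -4) ⊕ (5 ⊗ 0)) ⊕ ((-1 ⊕ -5) ⊕ (4 ⊗ 9))) gives -5.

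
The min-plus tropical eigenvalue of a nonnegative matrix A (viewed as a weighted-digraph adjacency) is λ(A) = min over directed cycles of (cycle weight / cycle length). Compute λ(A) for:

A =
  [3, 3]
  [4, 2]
λ(A) = 2

Enumerate directed cycles and compute their means (weight / length). Sample:
  cycle 0 → 0: weight = 3, length = 1, mean = 3/1 ≈ 3.000
  cycle 1 → 1: weight = 2, length = 1, mean = 2/1 ≈ 2.000
  cycle 0 → 1 → 0: weight = 7, length = 2, mean = 7/2 ≈ 3.500
  cycle 1 → 0 → 1: weight = 7, length = 2, mean = 7/2 ≈ 3.500
Minimum mean = 2.000, attained e.g. along the cycle 1 → 1 with weight 2 and length 1. So λ(A) = 2/1 = 2.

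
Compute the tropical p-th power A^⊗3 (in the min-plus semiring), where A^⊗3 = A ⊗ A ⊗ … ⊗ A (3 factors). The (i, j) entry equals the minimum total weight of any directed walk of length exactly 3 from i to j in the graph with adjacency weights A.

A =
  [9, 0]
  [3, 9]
A^⊗3 =
  [12, 3]
  [6, 12]

Each entry (A^⊗3)_ij equals the minimum over all length-3 walks i = v_0 → v_1 → … → v_3 = j of Σ_t A[v_t][v_{t+1}]. For example, for (i, j) = (0, 1) we minimise over 4 possible intermediate vertex sequences; the minimum is 3, attained along the walk 0 → 1 → 0 → 1.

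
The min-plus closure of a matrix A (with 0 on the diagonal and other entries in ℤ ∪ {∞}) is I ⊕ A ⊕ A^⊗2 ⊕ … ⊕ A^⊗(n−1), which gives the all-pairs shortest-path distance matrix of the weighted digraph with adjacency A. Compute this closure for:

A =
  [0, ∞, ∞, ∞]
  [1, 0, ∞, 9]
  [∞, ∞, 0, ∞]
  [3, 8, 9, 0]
Closure =
  [0, ∞, ∞, ∞]
  [1, 0, 18, 9]
  [∞, ∞, 0, ∞]
  [3, 8, 9, 0]

This is the Floyd-Warshall all-pairs shortest-path computation. For each intermediate vertex k = 0, 1, …, 3, update dist[i][j] ← min(dist[i][j], dist[i][k] + dist[k][j]). The final matrix gives, for each (i, j), the minimum total weight of any directed path from i to j (possibly empty when i = j).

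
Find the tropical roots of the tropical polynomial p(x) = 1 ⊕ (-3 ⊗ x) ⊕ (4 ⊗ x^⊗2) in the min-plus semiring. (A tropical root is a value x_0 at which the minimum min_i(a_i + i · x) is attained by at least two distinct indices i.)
Roots: {-7, 4}

Each tropical root is a break point of the lower envelope of the lines y = a_i + i · x (there are 3 lines, with slopes 0, 1, ..., 2). Only the lines that attain the minimum somewhere contribute to roots; other lines are dominated. Here the surviving (envelope) indices are i = 2, i = 1, i = 0.
Intersections between consecutive envelope lines give the roots: for adjacent envelope indices i < j the intersection is x = (a_i − a_j) / (j − i). Reading off the sorted break points: {-7, 4}.
Verification: at each break x_0, at least two indices attain the minimum of min_i(a_i + i · x_0).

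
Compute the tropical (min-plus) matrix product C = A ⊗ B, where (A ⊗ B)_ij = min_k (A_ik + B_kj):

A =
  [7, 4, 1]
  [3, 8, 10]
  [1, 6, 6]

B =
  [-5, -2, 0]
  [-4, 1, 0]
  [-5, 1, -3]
A ⊗ B =
  [-4, 2, -2]
  [-2, 1, 3]
  [-4, -1, 1]

Apply the min-plus product entry-by-entry:
  C[0][0] = min over k of (A[0][0] + B[0][0] = 7 + -5 = 2, A[0][1] + B[1][0] = 4 + -4 = 0, A[0][2] + B[2][0] = 1 + -5 = -4) = -4 (attained at k = 2)
  C[0][1] = min over k of (A[0][0] + B[0][1] = 7 + -2 = 5, A[0][1] + B[1][1] = 4 + 1 = 5, A[0][2] + B[2][1] = 1 + 1 = 2) = 2 (attained at k = 2)
  C[0][2] = min over k of (A[0][0] + B[0][2] = 7 + 0 = 7, A[0][1] + B[1][2] = 4 + 0 = 4, A[0][2] + B[2][2] = 1 + -3 = -2) = -2 (attained at k = 2)
  C[1][0] = min over k of (A[1][0] + B[0][0] = 3 + -5 = -2, A[1][1] + B[1][0] = 8 + -4 = 4, A[1][2] + B[2][0] = 10 + -5 = 5) = -2 (attained at k = 0)
  C[1][1] = min over k of (A[1][0] + B[0][1] = 3 + -2 = 1, A[1][1] + B[1][1] = 8 + 1 = 9, A[1][2] + B[2][1] = 10 + 1 = 11) = 1 (attained at k = 0)
  C[1][2] = min over k of (A[1][0] + B[0][2] = 3 + 0 = 3, A[1][1] + B[1][2] = 8 + 0 = 8, A[1][2] + B[2][2] = 10 + -3 = 7) = 3 (attained at k = 0)
  C[2][0] = min over k of (A[2][0] + B[0][0] = 1 + -5 = -4, A[2][1] + B[1][0] = 6 + -4 = 2, A[2][2] + B[2][0] = 6 + -5 = 1) = -4 (attained at k = 0)
  C[2][1] = min over k of (A[2][0] + B[0][1] = 1 + -2 = -1, A[2][1] + B[1][1] = 6 + 1 = 7, A[2][2] + B[2][1] = 6 + 1 = 7) = -1 (attained at k = 0)
  C[2][2] = min over k of (A[2][0] + B[0][2] = 1 + 0 = 1, A[2][1] + B[1][2] = 6 + 0 = 6, A[2][2] + B[2][2] = 6 + -3 = 3) = 1 (attained at k = 0)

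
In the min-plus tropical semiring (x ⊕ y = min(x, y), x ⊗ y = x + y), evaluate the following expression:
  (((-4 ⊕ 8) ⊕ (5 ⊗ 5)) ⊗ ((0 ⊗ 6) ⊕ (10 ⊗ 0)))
(((-4 ⊕ 8) ⊕ (5 ⊗ 5)) ⊗ ((0 ⊗ 6) ⊕ (10 ⊗ 0))) = 2

Expand innermost to outermost. Recall ⊕ takes the minimum of its arguments and ⊗ takes their sum. Working out the expression (((-4 ⊕ 8) ⊕ (5 ⊗ 5)) ⊗ ((0 ⊗ 6) ⊕ (10 ⊗ 0))) gives 2.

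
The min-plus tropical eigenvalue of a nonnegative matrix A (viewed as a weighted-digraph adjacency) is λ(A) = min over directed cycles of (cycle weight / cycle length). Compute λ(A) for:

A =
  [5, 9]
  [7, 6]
λ(A) = 5

Enumerate directed cycles and compute their means (weight / length). Sample:
  cycle 0 → 0: weight = 5, length = 1, mean = 5/1 ≈ 5.000
  cycle 1 → 1: weight = 6, length = 1, mean = 6/1 ≈ 6.000
  cycle 0 → 1 → 0: weight = 16, length = 2, mean = 16/2 ≈ 8.000
  cycle 1 → 0 → 1: weight = 16, length = 2, mean = 16/2 ≈ 8.000
Minimum mean = 5.000, attained e.g. along the cycle 0 → 0 with weight 5 and length 1. So λ(A) = 5/1 = 5.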